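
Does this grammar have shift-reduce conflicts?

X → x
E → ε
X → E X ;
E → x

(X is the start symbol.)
A shift-reduce conflict occurs when an LR(0) state has both:
  - a complete (reduce) item [A → α .] (dot at the end), and
  - a shift item [B → β . c γ] (dot before a terminal).

Augment with X' → X and build the canonical LR(0) collection (I0 = CLOSURE({[X' → . X]}), then GOTO on every symbol after a dot until no new states appear). It has 6 states:
  I0: { [E → . x], [E → .], [X → . E X ;], [X → . x], [X' → . X] }  — shift, reduce
  I1: { [E → . x], [E → .], [X → . E X ;], [X → . x], [X → E . X ;] }  — shift, reduce
  I2: { [X' → X .] }  — accept
  I3: { [E → x .], [X → x .] }  — 2 reduces
  I4: { [X → E X . ;] }  — shift
  I5: { [X → E X ; .] }  — reduce

I0 contains reduce item [E → .] and shift items [E → . x], [X → . x] — shift-reduce conflict.
I1 contains reduce item [E → .] and shift items [E → . x], [X → . x] — shift-reduce conflict.

Answer: Yes — I0: [E → .] vs [E → . x]; I1: [E → .] vs [E → . x]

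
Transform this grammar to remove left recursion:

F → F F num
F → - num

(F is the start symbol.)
F is directly left-recursive. The standard transformation for
  A → A α₁ | ... | A α_m | β₁ | ... | β_n
is
  A  → β₁ A' | ... | β_n A'
  A' → α₁ A' | ... | α_m A' | ε

F → - num becomes F → - num F'
F → F F num becomes F' → F num F'
Add F' → ε

Resulting grammar:
F → - num F'
F' → F num F'
F' → ε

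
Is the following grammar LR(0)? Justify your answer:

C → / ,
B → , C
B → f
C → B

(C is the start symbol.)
Yes, the grammar is LR(0)

Augment with C' → C and build the canonical LR(0) collection (I0 = CLOSURE({[C' → . C]}), then GOTO on every symbol after a dot until no new states appear). It has 8 states:
  I0: { [B → . , C], [B → . f], [C → . / ,], [C → . B], [C' → . C] }  — shift
  I1: { [B → , . C], [B → . , C], [B → . f], [C → . / ,], [C → . B] }  — shift
  I2: { [C → / . ,] }  — shift
  I3: { [C → B .] }  — reduce
  I4: { [C' → C .] }  — accept
  I5: { [B → f .] }  — reduce
  I6: { [C → / , .] }  — reduce
  I7: { [B → , C .] }  — reduce

Every state is either a pure shift/goto state or contains exactly one complete item and nothing to shift — no conflicts. The grammar is LR(0).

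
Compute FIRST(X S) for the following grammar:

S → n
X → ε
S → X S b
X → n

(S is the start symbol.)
{ 'n' }

FIRST sets of the non-terminals involved (from the grammar, by fixed-point iteration):
  FIRST(X) = { 'n', ε }
  FIRST(S) = { 'n' }

To compute FIRST(X S), process the symbols left to right:
Symbol X is a non-terminal. Add FIRST(X) \ {ε} = { 'n' }
X is nullable (ε ∈ FIRST(X)), continue to the next symbol.
Symbol S is a non-terminal. Add FIRST(S) \ {ε} = { 'n' }
S is not nullable (ε ∉ FIRST(S)), so stop here.
FIRST(X S) = { 'n' }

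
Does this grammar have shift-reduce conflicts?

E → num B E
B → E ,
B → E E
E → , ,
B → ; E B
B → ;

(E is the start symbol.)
Yes — I4: [B → ; .] vs [E → . , ,]; I7: [B → E , .] vs [E → , . ,]

Augment with E' → E and build the canonical LR(0) collection (I0 = CLOSURE({[E' → . E]}), then GOTO on every symbol after a dot until no new states appear). It has 13 states:
  I0: { [E → . , ,], [E → . num B E], [E' → . E] }  — shift
  I1: { [E → , . ,] }  — shift
  I2: { [E' → E .] }  — accept
  I3: { [B → . ; E B], [B → . ;], [B → . E ,], [B → . E E], [E → . , ,], [E → . num B E], [E → num . B E] }  — shift
  I4: { [B → ; . E B], [B → ; .], [E → . , ,], [E → . num B E] }  — shift, reduce
  I5: { [E → . , ,], [E → . num B E], [E → num B . E] }  — shift
  I6: { [B → E . ,], [B → E . E], [E → . , ,], [E → . num B E] }  — shift
  I7: { [B → E , .], [E → , . ,] }  — shift, reduce
  I8: { [B → E E .] }  — reduce
  I9: { [E → , , .] }  — reduce
  I10: { [E → num B E .] }  — reduce
  I11: { [B → . ; E B], [B → . ;], [B → . E ,], [B → . E E], [B → ; E . B], [E → . , ,], [E → . num B E] }  — shift
  I12: { [B → ; E B .] }  — reduce

I4 contains reduce item [B → ; .] and shift items [E → . , ,], [E → . num B E] — shift-reduce conflict.
I7 contains reduce item [B → E , .] and shift item [E → , . ,] — shift-reduce conflict.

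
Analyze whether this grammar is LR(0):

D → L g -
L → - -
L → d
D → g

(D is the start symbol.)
Yes, the grammar is LR(0)

Augment with D' → D and build the canonical LR(0) collection (I0 = CLOSURE({[D' → . D]}), then GOTO on every symbol after a dot until no new states appear). It has 9 states:
  I0: { [D → . L g -], [D → . g], [D' → . D], [L → . - -], [L → . d] }  — shift
  I1: { [L → - . -] }  — shift
  I2: { [D' → D .] }  — accept
  I3: { [D → L . g -] }  — shift
  I4: { [L → d .] }  — reduce
  I5: { [D → g .] }  — reduce
  I6: { [D → L g . -] }  — shift
  I7: { [D → L g - .] }  — reduce
  I8: { [L → - - .] }  — reduce

Every state is either a pure shift/goto state or contains exactly one complete item and nothing to shift — no conflicts. The grammar is LR(0).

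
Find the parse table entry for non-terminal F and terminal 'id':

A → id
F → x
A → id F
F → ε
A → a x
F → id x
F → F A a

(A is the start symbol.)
F → ε, F → id x, F → F A a

To find M[F, 'id'], we find productions for F where 'id' is in the predict set (PREDICT(N → α) = (FIRST(α) \ {ε}) ∪ (FOLLOW(N) if α ⇒* ε)).

Relevant sets:
  FIRST(F) = { 'a', 'id', 'x', ε }
  FIRST(A) = { 'a', 'id' }
  FOLLOW(F) = { $, 'a', 'id' }

F → x: PREDICT = { 'x' }
F → ε: PREDICT = { $, 'a', 'id' }
  'id' is in predict set, so this production goes in M[F, 'id']
F → id x: PREDICT = { 'id' }
  'id' is in predict set, so this production goes in M[F, 'id']
F → F A a: PREDICT = { 'a', 'id', 'x' }
  'id' is in predict set, so this production goes in M[F, 'id']

M[F, 'id'] = F → ε, F → id x, F → F A a  (a multiply-defined cell — the grammar is not LL(1))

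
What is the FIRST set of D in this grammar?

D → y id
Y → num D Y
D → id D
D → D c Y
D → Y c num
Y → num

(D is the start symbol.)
To compute FIRST(D), examine every production with D on the left-hand side, reading each right-hand side left to right until a non-nullable symbol is reached.

FIRST sets of the other non-terminals involved (by the same procedure, iterated to a fixed point):
  FIRST(Y) = { 'num' }

From D → y id:
  - y is a terminal: add 'y' and stop
From D → id D:
  - id is a terminal: add 'id' and stop
From D → D c Y:
  - D is the symbol being defined: contributes nothing new
    D is not nullable, so stop
From D → Y c num:
  - Y is a non-terminal: add FIRST(Y) \ {ε} = { 'num' }
    Y is not nullable, so stop

Collecting: FIRST(D) = { 'id', 'num', 'y' }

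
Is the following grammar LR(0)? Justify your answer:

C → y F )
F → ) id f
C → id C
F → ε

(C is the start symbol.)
A grammar is LR(0) if no state in the canonical LR(0) collection has:
  - both a shift item (dot before a terminal) and a complete item (shift-reduce conflict), or
  - two or more complete items (reduce-reduce conflict; the accept item [C' → C .] counts as a complete item here).

Augment with C' → C and build the canonical LR(0) collection (I0 = CLOSURE({[C' → . C]}), then GOTO on every symbol after a dot until no new states appear). It has 10 states:
  I0: { [C → . id C], [C → . y F )], [C' → . C] }  — shift
  I1: { [C' → C .] }  — accept
  I2: { [C → . id C], [C → . y F )], [C → id . C] }  — shift
  I3: { [C → y . F )], [F → . ) id f], [F → .] }  — shift, reduce
  I4: { [F → ) . id f] }  — shift
  I5: { [C → y F . )] }  — shift
  I6: { [C → y F ) .] }  — reduce
  I7: { [F → ) id . f] }  — shift
  I8: { [F → ) id f .] }  — reduce
  I9: { [C → id C .] }  — reduce

Conflict in state I3:
  Shift-reduce conflict between [F → .] and [F → . ) id f]
So the grammar is NOT LR(0).

Answer: No. Shift-reduce conflict between [F → .] and [F → . ) id f]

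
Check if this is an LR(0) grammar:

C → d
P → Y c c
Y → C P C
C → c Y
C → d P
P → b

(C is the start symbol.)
No. Shift-reduce conflict between [C → d .] and [C → . c Y]

Augment with C' → C and build the canonical LR(0) collection (I0 = CLOSURE({[C' → . C]}), then GOTO on every symbol after a dot until no new states appear). It has 13 states:
  I0: { [C → . c Y], [C → . d P], [C → . d], [C' → . C] }  — shift
  I1: { [C' → C .] }  — accept
  I2: { [C → . c Y], [C → . d P], [C → . d], [C → c . Y], [Y → . C P C] }  — shift
  I3: { [C → . c Y], [C → . d P], [C → . d], [C → d . P], [C → d .], [P → . Y c c], [P → . b], [Y → . C P C] }  — shift, reduce
  I4: { [C → . c Y], [C → . d P], [C → . d], [P → . Y c c], [P → . b], [Y → . C P C], [Y → C . P C] }  — shift
  I5: { [C → d P .] }  — reduce
  I6: { [P → Y . c c] }  — shift
  I7: { [P → b .] }  — reduce
  I8: { [P → Y c . c] }  — shift
  I9: { [P → Y c c .] }  — reduce
  I10: { [C → . c Y], [C → . d P], [C → . d], [Y → C P . C] }  — shift
  I11: { [Y → C P C .] }  — reduce
  I12: { [C → c Y .] }  — reduce

Conflict in state I3:
  Shift-reduce conflict between [C → d .] and [C → . c Y]
So the grammar is NOT LR(0).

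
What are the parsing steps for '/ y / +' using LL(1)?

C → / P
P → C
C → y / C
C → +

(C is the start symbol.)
LL(1) parsing maintains a stack (initially the start symbol over $) and the input. At each step: if the stack top is a terminal, match it against the current input token; if it is a non-terminal N, replace it with the RHS of M[N, lookahead] (the unique production whose predict set contains the lookahead).

Stack is shown with the top on the left.

Stack    Input      Action
--------------------------
C $      / y / + $  output C → / P
/ P $    / y / + $  match '/'
P $      y / + $    output P → C
C $      y / + $    output C → y / C
y / C $  y / + $    match 'y'
/ C $    / + $      match '/'
C $      + $        output C → +
+ $      + $        match '+'
$        $          accept

The string is accepted.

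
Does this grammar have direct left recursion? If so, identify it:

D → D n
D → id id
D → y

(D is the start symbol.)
Yes, D is left-recursive

Direct left recursion occurs when N → N α for some non-terminal N (the right-hand side begins with the left-hand side itself).

D → D n: LEFT RECURSIVE (starts with D)
D → id id: starts with id
D → y: starts with y

The grammar has direct left recursion on: D.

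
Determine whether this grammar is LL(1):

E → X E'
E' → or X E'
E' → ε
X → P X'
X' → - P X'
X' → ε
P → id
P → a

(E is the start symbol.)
Yes, the grammar is LL(1).

A grammar is LL(1) if for each non-terminal N with multiple productions, the predict sets of those productions are pairwise disjoint, where PREDICT(N → α) = (FIRST(α) \ {ε}) ∪ (FOLLOW(N) if α ⇒* ε).

Relevant sets:
  FOLLOW(E') = { $ }
  FOLLOW(X') = { $, 'or' }

For E':
  PREDICT(E' → or X E') = { 'or' }
  PREDICT(E' → ε) = { $ }
For X':
  PREDICT(X' → '-' P X') = { '-' }
  PREDICT(X' → ε) = { $, 'or' }
For P:
  PREDICT(P → id) = { 'id' }
  PREDICT(P → a) = { 'a' }
E, X have a single production, so nothing to check there.

All predict sets are disjoint. The grammar IS LL(1).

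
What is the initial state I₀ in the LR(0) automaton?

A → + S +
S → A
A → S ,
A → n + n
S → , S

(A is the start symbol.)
First, augment the grammar with A' → A
I₀ = CLOSURE({ [A' → . A] }):
  [A' → . A] has the dot before A: add [A → . + S +], [A → . S ,], [A → . n + n]
  [A → . S ,] has the dot before S: add [S → . A], [S → . , S]
No further items can be added.

I₀ = { [A → . + S +], [A → . S ,], [A → . n + n], [A' → . A], [S → . , S], [S → . A] }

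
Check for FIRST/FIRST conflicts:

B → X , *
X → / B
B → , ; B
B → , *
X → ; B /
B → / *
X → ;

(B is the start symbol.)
A FIRST/FIRST conflict occurs when two productions N → α and N → β for the same non-terminal have FIRST(α) ∩ FIRST(β) ≠ ∅ (with ε ∈ FIRST of a nullable right-hand side, so two nullable alternatives also conflict).

FIRST sets of the non-terminals at (or reachable through a nullable prefix from) the front of some alternative:
  FIRST(X) = { '/', ';' }

Productions for B:
  B → X , *: FIRST = { '/', ';' }
  B → , ; B: FIRST = { ',' }
  B → , *: FIRST = { ',' }
  B → / *: FIRST = { '/' }
Productions for X:
  X → / B: FIRST = { '/' }
  X → ; B /: FIRST = { ';' }
  X → ;: FIRST = { ';' }

Conflict for B: B → X , * and B → / *
  Overlap: { '/' }
Conflict for B: B → , ; B and B → , *
  Overlap: { ',' }
Conflict for X: X → ; B / and X → ;
  Overlap: { ';' }

Answer: Yes. B → X ',' '*' / B → '/' '*' on { '/' }; B → ',' ';' B / B → ',' '*' on { ',' }; X → ';' B '/' / X → ';' on { ';' }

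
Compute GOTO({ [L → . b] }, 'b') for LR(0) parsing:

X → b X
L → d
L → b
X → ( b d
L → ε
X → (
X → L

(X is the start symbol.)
{ [L → b .] }

GOTO(I, 'b') = CLOSURE({ [A → αX.β] : [A → α.Xβ] ∈ I, X = 'b' })

Items with dot before 'b', with the dot advanced:
  [L → . b] → [L → b .]
Closure adds nothing (no advanced item has the dot before a non-terminal).

GOTO = { [L → b .] }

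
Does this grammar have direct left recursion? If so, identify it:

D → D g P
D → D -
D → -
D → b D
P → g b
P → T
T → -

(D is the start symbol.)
Yes, D is left-recursive

Direct left recursion occurs when N → N α for some non-terminal N (the right-hand side begins with the left-hand side itself).

D → D g P: LEFT RECURSIVE (starts with D)
D → D -: LEFT RECURSIVE (starts with D)
D → -: starts with '-'
D → b D: starts with b
P → g b: starts with g
P → T: starts with T
T → -: starts with '-'

The grammar has direct left recursion on: D.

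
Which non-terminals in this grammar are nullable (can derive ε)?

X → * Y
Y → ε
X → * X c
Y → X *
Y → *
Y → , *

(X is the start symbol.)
ε-productions: Y → ε
So Y is immediately nullable.
No further non-terminal can be added: every production for the remaining non-terminals contains a terminal or a non-nullable non-terminal.
Nullable = { 'Y' }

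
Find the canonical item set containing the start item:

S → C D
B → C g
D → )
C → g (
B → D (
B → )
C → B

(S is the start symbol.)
First, augment the grammar with S' → S
I₀ = CLOSURE({ [S' → . S] }):
  [S' → . S] has the dot before S: add [S → . C D]
  [S → . C D] has the dot before C: add [C → . g (], [C → . B]
  [C → . B] has the dot before B: add [B → . C g], [B → . D (], [B → . )]
  [B → . D (] has the dot before D: add [D → . )]
No further items can be added.

I₀ = { [B → . )], [B → . C g], [B → . D (], [C → . B], [C → . g (], [D → . )], [S → . C D], [S' → . S] }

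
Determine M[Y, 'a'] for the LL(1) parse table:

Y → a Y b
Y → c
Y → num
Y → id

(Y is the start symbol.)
To find M[Y, 'a'], we find productions for Y where 'a' is in the predict set (PREDICT(N → α) = (FIRST(α) \ {ε}) ∪ (FOLLOW(N) if α ⇒* ε)).

Y → a Y b: PREDICT = { 'a' }
  'a' is in predict set, so this production goes in M[Y, 'a']
Y → c: PREDICT = { 'c' }
Y → num: PREDICT = { 'num' }
Y → id: PREDICT = { 'id' }

M[Y, 'a'] = Y → a Y b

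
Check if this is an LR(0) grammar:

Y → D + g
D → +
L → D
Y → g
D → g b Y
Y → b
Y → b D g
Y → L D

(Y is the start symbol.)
Augment with Y' → Y and build the canonical LR(0) collection (I0 = CLOSURE({[Y' → . Y]}), then GOTO on every symbol after a dot until no new states appear). It has 15 states:
  I0: { [D → . +], [D → . g b Y], [L → . D], [Y → . D + g], [Y → . L D], [Y → . b D g], [Y → . b], [Y → . g], [Y' → . Y] }  — shift
  I1: { [D → + .] }  — reduce
  I2: { [L → D .], [Y → D . + g] }  — shift, reduce
  I3: { [D → . +], [D → . g b Y], [Y → L . D] }  — shift
  I4: { [Y' → Y .] }  — accept
  I5: { [D → . +], [D → . g b Y], [Y → b . D g], [Y → b .] }  — shift, reduce
  I6: { [D → g . b Y], [Y → g .] }  — shift, reduce
  I7: { [D → . +], [D → . g b Y], [D → g b . Y], [L → . D], [Y → . D + g], [Y → . L D], [Y → . b D g], [Y → . b], [Y → . g] }  — shift
  I8: { [D → g b Y .] }  — reduce
  I9: { [Y → b D . g] }  — shift
  I10: { [D → g . b Y] }  — shift
  I11: { [Y → b D g .] }  — reduce
  I12: { [Y → L D .] }  — reduce
  I13: { [Y → D + . g] }  — shift
  I14: { [Y → D + g .] }  — reduce

Conflict in state I2:
  Shift-reduce conflict between [L → D .] and [Y → D . + g]
So the grammar is NOT LR(0).

Answer: No. Shift-reduce conflict between [L → D .] and [Y → D . + g]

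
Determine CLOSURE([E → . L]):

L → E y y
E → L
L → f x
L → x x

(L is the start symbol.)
To compute CLOSURE, for each item [A → α.Bβ] where B is a non-terminal, add [B → .γ] for all productions B → γ; repeat for the newly added items until nothing changes.

Start with: [E → . L]
  [E → . L] has the dot before L: add [L → . E y y], [L → . f x], [L → . x x]
  [L → . E y y] has the dot before E: all E-items already present
No further items can be added.

CLOSURE = { [E → . L], [L → . E y y], [L → . f x], [L → . x x] }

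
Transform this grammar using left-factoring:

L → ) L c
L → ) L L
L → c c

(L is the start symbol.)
L → ) L L'
L' → c
L' → L
L → c c

Left-factoring transforms A → αβ₁ | αβ₂ into A → αA' and A' → β₁ | β₂
(α is the longest common prefix among the alternatives). Repeat until
no nonterminal has two alternatives with a common prefix.

Round 1: L has alternatives sharing prefix ') L'. Introduce L': L → ) L L'
  Add: L' → c
  Add: L' → L

No remaining common prefixes — done.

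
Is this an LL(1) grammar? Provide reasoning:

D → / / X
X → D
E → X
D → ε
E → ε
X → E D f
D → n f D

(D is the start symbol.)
A grammar is LL(1) if for each non-terminal N with multiple productions, the predict sets of those productions are pairwise disjoint, where PREDICT(N → α) = (FIRST(α) \ {ε}) ∪ (FOLLOW(N) if α ⇒* ε).

Relevant sets:
  FIRST(D) = { '/', 'n', ε }
  FIRST(E) = { '/', 'f', 'n', ε }
  FIRST(X) = { '/', 'f', 'n', ε }
  FOLLOW(D) = { $, '/', 'f', 'n' }
  FOLLOW(X) = { $, '/', 'f', 'n' }
  FOLLOW(E) = { '/', 'f', 'n' }

For D:
  PREDICT(D → '/' '/' X) = { '/' }
  PREDICT(D → ε) = { $, '/', 'f', 'n' }
  PREDICT(D → n f D) = { 'n' }
For X:
  PREDICT(X → D) = { $, '/', 'f', 'n' }
  PREDICT(X → E D f) = { '/', 'f', 'n' }
For E:
  PREDICT(E → X) = { '/', 'f', 'n' }
  PREDICT(E → ε) = { '/', 'f', 'n' }

Conflict found: Predict set conflict for D: { '/' }
The grammar is NOT LL(1).

Answer: No. Predict set conflict for D: { '/' }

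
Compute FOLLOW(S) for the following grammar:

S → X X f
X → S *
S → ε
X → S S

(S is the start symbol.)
To compute FOLLOW(S), find every occurrence of S on a right-hand side N → α S β: add FIRST(β) \ {ε}, and if β is empty or nullable also add FOLLOW(N). Iterate to a fixed point.

S is the start symbol, so $ ∈ FOLLOW(S).
In X → S *: S is followed by '*', add FIRST('*') \ {ε} = { '*' }
In X → S S: S is followed by S, add FIRST(S) \ {ε} = { '*', 'f' }
  S is nullable, so also add FOLLOW(X)
In X → S S: S is at the end, add FOLLOW(X)

The FOLLOW sets referred to above (computed the same way, to a fixed point):
  FOLLOW(X) = { '*', 'f' }

Taking the union: FOLLOW(S) = { $, '*', 'f' }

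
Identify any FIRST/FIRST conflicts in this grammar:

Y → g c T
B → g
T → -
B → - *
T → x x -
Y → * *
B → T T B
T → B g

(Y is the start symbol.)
Yes. B → g / B → T T B on { 'g' }; B → '-' '*' / B → T T B on { '-' }; T → '-' / T → B g on { '-' }; T → x x '-' / T → B g on { 'x' }

A FIRST/FIRST conflict occurs when two productions N → α and N → β for the same non-terminal have FIRST(α) ∩ FIRST(β) ≠ ∅ (with ε ∈ FIRST of a nullable right-hand side, so two nullable alternatives also conflict).

FIRST sets of the non-terminals at (or reachable through a nullable prefix from) the front of some alternative:
  FIRST(T) = { '-', 'g', 'x' }
  FIRST(B) = { '-', 'g', 'x' }

Productions for Y:
  Y → g c T: FIRST = { 'g' }
  Y → * *: FIRST = { '*' }
Productions for B:
  B → g: FIRST = { 'g' }
  B → - *: FIRST = { '-' }
  B → T T B: FIRST = { '-', 'g', 'x' }
Productions for T:
  T → -: FIRST = { '-' }
  T → x x -: FIRST = { 'x' }
  T → B g: FIRST = { '-', 'g', 'x' }

Conflict for B: B → g and B → T T B
  Overlap: { 'g' }
Conflict for B: B → - * and B → T T B
  Overlap: { '-' }
Conflict for T: T → - and T → B g
  Overlap: { '-' }
Conflict for T: T → x x - and T → B g
  Overlap: { 'x' }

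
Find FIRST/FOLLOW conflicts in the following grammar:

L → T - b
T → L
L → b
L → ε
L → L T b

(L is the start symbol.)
Yes. L → T '-' b with FOLLOW(L) on { '-', 'b' }; L → b with FOLLOW(L) on { 'b' }; L → L T b with FOLLOW(L) on { '-', 'b' }

Nullable non-terminals: L, T.
FIRST sets used below: FIRST(T) = { '-', 'b', ε }, FIRST(L) = { '-', 'b', ε }

L: nullable alternative(s) L → ε; FOLLOW(L) = { $, '-', 'b' }
  L → T - b: FIRST \ {ε} = { '-', 'b' } — overlaps FOLLOW(L) on { '-', 'b' }: CONFLICT
  L → b: FIRST \ {ε} = { 'b' } — overlaps FOLLOW(L) on { 'b' }: CONFLICT
  L → ε: FIRST \ {ε} = { } — this is the only nullable alternative, skip
  L → L T b: FIRST \ {ε} = { '-', 'b' } — overlaps FOLLOW(L) on { '-', 'b' }: CONFLICT
T has a nullable alternative but only one production, so nothing to check.

So the grammar has 3 FIRST/FOLLOW conflicts (marked CONFLICT above).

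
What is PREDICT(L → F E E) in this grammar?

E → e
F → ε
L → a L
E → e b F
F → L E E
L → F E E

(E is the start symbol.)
PREDICT(L → F E E) = (FIRST(RHS) \ {ε}) ∪ (FOLLOW(L) if ε ∈ FIRST(RHS), i.e. RHS ⇒* ε)
FIRST(F) = { 'a', 'e', ε }
FIRST(E) = { 'e' }
FIRST(F E E) = { 'a', 'e' }
ε ∉ FIRST(F E E), so FOLLOW(L) is not added.
PREDICT(L → F E E) = { 'a', 'e' }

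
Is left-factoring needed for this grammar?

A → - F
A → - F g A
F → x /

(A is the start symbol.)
Yes, A has productions with common prefix '- F'

Left-factoring is needed when two productions for the same non-terminal
share a common prefix on the right-hand side.

Productions for A:
  A → - F
  A → - F g A

Found common prefix '- F' in productions for A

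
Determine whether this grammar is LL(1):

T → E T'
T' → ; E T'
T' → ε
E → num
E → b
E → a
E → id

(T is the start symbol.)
Yes, the grammar is LL(1).

A grammar is LL(1) if for each non-terminal N with multiple productions, the predict sets of those productions are pairwise disjoint, where PREDICT(N → α) = (FIRST(α) \ {ε}) ∪ (FOLLOW(N) if α ⇒* ε).

Relevant sets:
  FOLLOW(T') = { $ }

For T':
  PREDICT(T' → ';' E T') = { ';' }
  PREDICT(T' → ε) = { $ }
For E:
  PREDICT(E → num) = { 'num' }
  PREDICT(E → b) = { 'b' }
  PREDICT(E → a) = { 'a' }
  PREDICT(E → id) = { 'id' }
T has a single production, so nothing to check there.

All predict sets are disjoint. The grammar IS LL(1).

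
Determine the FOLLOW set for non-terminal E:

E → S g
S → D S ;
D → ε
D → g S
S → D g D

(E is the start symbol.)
{ $ }

To compute FOLLOW(E), find every occurrence of E on a right-hand side N → α E β: add FIRST(β) \ {ε}, and if β is empty or nullable also add FOLLOW(N). Iterate to a fixed point.

E is the start symbol, so $ ∈ FOLLOW(E).
E does not occur on any right-hand side.

Taking the union: FOLLOW(E) = { $ }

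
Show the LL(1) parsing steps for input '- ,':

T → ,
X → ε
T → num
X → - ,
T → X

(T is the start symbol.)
LL(1) parsing maintains a stack (initially the start symbol over $) and the input. At each step: if the stack top is a terminal, match it against the current input token; if it is a non-terminal N, replace it with the RHS of M[N, lookahead] (the unique production whose predict set contains the lookahead).

Stack is shown with the top on the left.

Stack  Input  Action
--------------------
T $    - , $  output T → X
X $    - , $  output X → - ,
- , $  - , $  match '-'
, $    , $    match ','
$      $      accept

The string is accepted.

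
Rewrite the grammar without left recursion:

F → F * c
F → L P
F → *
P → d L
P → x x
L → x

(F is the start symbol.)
F → L P F'
F → * F'
F' → * c F'
F' → ε
P → d L
P → x x
L → x

F is directly left-recursive. The standard transformation for
  A → A α₁ | ... | A α_m | β₁ | ... | β_n
is
  A  → β₁ A' | ... | β_n A'
  A' → α₁ A' | ... | α_m A' | ε

F → L P becomes F → L P F'
F → * becomes F → * F'
F → F * c becomes F' → * c F'
Add F' → ε

Productions for other non-terminals are unchanged:
  P → d L
  P → x x
  L → x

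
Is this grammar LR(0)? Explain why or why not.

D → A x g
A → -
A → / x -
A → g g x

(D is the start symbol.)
A grammar is LR(0) if no state in the canonical LR(0) collection has:
  - both a shift item (dot before a terminal) and a complete item (shift-reduce conflict), or
  - two or more complete items (reduce-reduce conflict; the accept item [D' → D .] counts as a complete item here).

Augment with D' → D and build the canonical LR(0) collection (I0 = CLOSURE({[D' → . D]}), then GOTO on every symbol after a dot until no new states appear). It has 12 states:
  I0: { [A → . -], [A → . / x -], [A → . g g x], [D → . A x g], [D' → . D] }  — shift
  I1: { [A → - .] }  — reduce
  I2: { [A → / . x -] }  — shift
  I3: { [D → A . x g] }  — shift
  I4: { [D' → D .] }  — accept
  I5: { [A → g . g x] }  — shift
  I6: { [A → g g . x] }  — shift
  I7: { [A → g g x .] }  — reduce
  I8: { [D → A x . g] }  — shift
  I9: { [D → A x g .] }  — reduce
  I10: { [A → / x . -] }  — shift
  I11: { [A → / x - .] }  — reduce

Every state is either a pure shift/goto state or contains exactly one complete item and nothing to shift — no conflicts. The grammar is LR(0).

Answer: Yes, the grammar is LR(0)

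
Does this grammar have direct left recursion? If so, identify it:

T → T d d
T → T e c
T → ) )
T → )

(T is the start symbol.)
Yes, T is left-recursive

Direct left recursion occurs when N → N α for some non-terminal N (the right-hand side begins with the left-hand side itself).

T → T d d: LEFT RECURSIVE (starts with T)
T → T e c: LEFT RECURSIVE (starts with T)
T → ) ): starts with ')'
T → ): starts with ')'

The grammar has direct left recursion on: T.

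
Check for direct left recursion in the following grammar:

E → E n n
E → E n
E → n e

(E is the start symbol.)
Yes, E is left-recursive

E → E n n: LEFT RECURSIVE (starts with E)
E → E n: LEFT RECURSIVE (starts with E)
E → n e: starts with n

The grammar has direct left recursion on: E.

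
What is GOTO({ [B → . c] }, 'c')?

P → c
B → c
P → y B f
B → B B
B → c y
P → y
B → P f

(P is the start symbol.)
GOTO(I, 'c') = CLOSURE({ [A → αX.β] : [A → α.Xβ] ∈ I, X = 'c' })

Items with dot before 'c', with the dot advanced:
  [B → . c] → [B → c .]
Closure adds nothing (no advanced item has the dot before a non-terminal).

GOTO = { [B → c .] }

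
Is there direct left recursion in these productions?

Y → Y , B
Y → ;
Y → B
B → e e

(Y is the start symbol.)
Direct left recursion occurs when N → N α for some non-terminal N (the right-hand side begins with the left-hand side itself).

Y → Y , B: LEFT RECURSIVE (starts with Y)
Y → ;: starts with ';'
Y → B: starts with B
B → e e: starts with e

The grammar has direct left recursion on: Y.

Answer: Yes, Y is left-recursive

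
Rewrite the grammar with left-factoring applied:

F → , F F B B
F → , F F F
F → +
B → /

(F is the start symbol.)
F → , F F F'
F' → B B
F' → F
F → +
B → /

Left-factoring transforms A → αβ₁ | αβ₂ into A → αA' and A' → β₁ | β₂
(α is the longest common prefix among the alternatives). Repeat until
no nonterminal has two alternatives with a common prefix.

Round 1: F has alternatives sharing prefix ', F F'. Introduce F': F → , F F F'
  Add: F' → B B
  Add: F' → F

No remaining common prefixes — done.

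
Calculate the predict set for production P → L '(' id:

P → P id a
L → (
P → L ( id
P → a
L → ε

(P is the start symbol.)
{ '(' }

PREDICT(P → L '(' id) = (FIRST(RHS) \ {ε}) ∪ (FOLLOW(P) if ε ∈ FIRST(RHS), i.e. RHS ⇒* ε)
FIRST(L) = { '(', ε }
FIRST(L '(' id) = { '(' }
ε ∉ FIRST(L '(' id), so FOLLOW(P) is not added.
PREDICT(P → L '(' id) = { '(' }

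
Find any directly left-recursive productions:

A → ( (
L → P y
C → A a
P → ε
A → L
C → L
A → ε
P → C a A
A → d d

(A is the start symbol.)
A → ( (: starts with '('
L → P y: starts with P
C → A a: starts with A
P → ε: starts with ε
A → L: starts with L
C → L: starts with L
A → ε: starts with ε
P → C a A: starts with C
A → d d: starts with d

No direct left recursion found.

Answer: No direct left recursion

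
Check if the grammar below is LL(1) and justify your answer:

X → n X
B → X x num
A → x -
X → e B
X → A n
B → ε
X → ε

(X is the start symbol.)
A grammar is LL(1) if for each non-terminal N with multiple productions, the predict sets of those productions are pairwise disjoint, where PREDICT(N → α) = (FIRST(α) \ {ε}) ∪ (FOLLOW(N) if α ⇒* ε).

Relevant sets:
  FIRST(A) = { 'x' }
  FIRST(X) = { 'e', 'n', 'x', ε }
  FOLLOW(X) = { $, 'x' }
  FOLLOW(B) = { $, 'x' }

For X:
  PREDICT(X → n X) = { 'n' }
  PREDICT(X → e B) = { 'e' }
  PREDICT(X → A n) = { 'x' }
  PREDICT(X → ε) = { $, 'x' }
For B:
  PREDICT(B → X x num) = { 'e', 'n', 'x' }
  PREDICT(B → ε) = { $, 'x' }
A has a single production, so nothing to check there.

Conflict found: Predict set conflict for X: { 'x' }
The grammar is NOT LL(1).

Answer: No. Predict set conflict for X: { 'x' }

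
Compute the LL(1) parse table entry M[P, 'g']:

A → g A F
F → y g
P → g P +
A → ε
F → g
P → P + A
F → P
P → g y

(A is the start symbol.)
To find M[P, 'g'], we find productions for P where 'g' is in the predict set (PREDICT(N → α) = (FIRST(α) \ {ε}) ∪ (FOLLOW(N) if α ⇒* ε)).

Relevant sets:
  FIRST(P) = { 'g' }

P → g P +: PREDICT = { 'g' }
  'g' is in predict set, so this production goes in M[P, 'g']
P → P + A: PREDICT = { 'g' }
  'g' is in predict set, so this production goes in M[P, 'g']
P → g y: PREDICT = { 'g' }
  'g' is in predict set, so this production goes in M[P, 'g']

M[P, 'g'] = P → g P +, P → P + A, P → g y  (a multiply-defined cell — the grammar is not LL(1))

Answer: P → g P +, P → P + A, P → g y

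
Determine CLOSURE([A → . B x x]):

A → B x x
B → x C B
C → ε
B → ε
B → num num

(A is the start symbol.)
{ [A → . B x x], [B → . num num], [B → . x C B], [B → .] }

To compute CLOSURE, for each item [A → α.Bβ] where B is a non-terminal, add [B → .γ] for all productions B → γ; repeat for the newly added items until nothing changes.

Start with: [A → . B x x]
  [A → . B x x] has the dot before B: add [B → . x C B], [B → .], [B → . num num]
No further items can be added.

CLOSURE = { [A → . B x x], [B → . num num], [B → . x C B], [B → .] }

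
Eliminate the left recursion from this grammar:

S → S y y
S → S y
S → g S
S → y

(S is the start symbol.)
S is directly left-recursive. The standard transformation for
  A → A α₁ | ... | A α_m | β₁ | ... | β_n
is
  A  → β₁ A' | ... | β_n A'
  A' → α₁ A' | ... | α_m A' | ε

S → g S becomes S → g S S'
S → y becomes S → y S'
S → S y y becomes S' → y y S'
S → S y becomes S' → y S'
Add S' → ε

Resulting grammar:
S → g S S'
S → y S'
S' → y y S'
S' → y S'
S' → ε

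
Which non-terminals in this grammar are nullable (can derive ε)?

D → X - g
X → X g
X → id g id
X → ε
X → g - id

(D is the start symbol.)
{ 'X' }

A non-terminal is nullable if it can derive ε (the empty string): either it has an ε-production, or it has a production whose right-hand side consists entirely of nullable non-terminals.

ε-productions: X → ε
So X is immediately nullable.
No further non-terminal can be added: every production for the remaining non-terminals contains a terminal or a non-nullable non-terminal.
Nullable = { 'X' }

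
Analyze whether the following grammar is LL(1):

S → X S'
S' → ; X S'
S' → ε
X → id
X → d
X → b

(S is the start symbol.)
A grammar is LL(1) if for each non-terminal N with multiple productions, the predict sets of those productions are pairwise disjoint, where PREDICT(N → α) = (FIRST(α) \ {ε}) ∪ (FOLLOW(N) if α ⇒* ε).

Relevant sets:
  FOLLOW(S') = { $ }

For S':
  PREDICT(S' → ';' X S') = { ';' }
  PREDICT(S' → ε) = { $ }
For X:
  PREDICT(X → id) = { 'id' }
  PREDICT(X → d) = { 'd' }
  PREDICT(X → b) = { 'b' }
S has a single production, so nothing to check there.

All predict sets are disjoint. The grammar IS LL(1).

Answer: Yes, the grammar is LL(1).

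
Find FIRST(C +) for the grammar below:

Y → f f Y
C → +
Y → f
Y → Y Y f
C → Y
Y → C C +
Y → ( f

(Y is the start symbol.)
FIRST sets of the non-terminals involved (from the grammar, by fixed-point iteration):
  FIRST(C) = { '(', '+', 'f' }

To compute FIRST(C +), process the symbols left to right:
Symbol C is a non-terminal. Add FIRST(C) \ {ε} = { '(', '+', 'f' }
C is not nullable (ε ∉ FIRST(C)), so stop here.
FIRST(C +) = { '(', '+', 'f' }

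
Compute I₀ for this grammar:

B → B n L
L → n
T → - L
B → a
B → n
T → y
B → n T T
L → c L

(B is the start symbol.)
First, augment the grammar with B' → B
I₀ = CLOSURE({ [B' → . B] }):
  [B' → . B] has the dot before B: add [B → . B n L], [B → . a], [B → . n], [B → . n T T]
No further items can be added.

I₀ = { [B → . B n L], [B → . a], [B → . n T T], [B → . n], [B' → . B] }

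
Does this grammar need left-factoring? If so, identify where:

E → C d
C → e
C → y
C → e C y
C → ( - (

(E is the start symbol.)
Left-factoring is needed when two productions for the same non-terminal
share a common prefix on the right-hand side.

Productions for C:
  C → e
  C → y
  C → e C y
  C → ( - (

Found common prefix 'e' in productions for C

Answer: Yes, C has productions with common prefix 'e'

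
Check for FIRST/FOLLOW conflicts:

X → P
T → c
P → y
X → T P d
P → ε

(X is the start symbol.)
Nullable non-terminals: P, X.
FIRST sets used below: FIRST(P) = { 'y', ε }, FIRST(T) = { 'c' }

P: nullable alternative(s) P → ε; FOLLOW(P) = { $, 'd' }
  P → y: FIRST \ {ε} = { 'y' } — disjoint from FOLLOW(P)
  P → ε: FIRST \ {ε} = { } — this is the only nullable alternative, skip

X: nullable alternative(s) X → P; FOLLOW(X) = { $ }
  X → P: FIRST \ {ε} = { 'y' } — this is the only nullable alternative, skip
  X → T P d: FIRST \ {ε} = { 'c' } — disjoint from FOLLOW(X)

T has no nullable alternative, so no FIRST/FOLLOW check is needed there.

No FIRST/FOLLOW conflicts found.

Answer: No FIRST/FOLLOW conflicts.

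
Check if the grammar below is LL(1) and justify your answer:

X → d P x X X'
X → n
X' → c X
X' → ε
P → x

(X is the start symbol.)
No. Predict set conflict for X': { 'c' }

Relevant sets:
  FOLLOW(X') = { $, 'c' }

For X:
  PREDICT(X → d P x X X') = { 'd' }
  PREDICT(X → n) = { 'n' }
For X':
  PREDICT(X' → c X) = { 'c' }
  PREDICT(X' → ε) = { $, 'c' }
P has a single production, so nothing to check there.

Conflict found: Predict set conflict for X': { 'c' }
The grammar is NOT LL(1).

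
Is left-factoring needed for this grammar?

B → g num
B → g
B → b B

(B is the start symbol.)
Yes, B has productions with common prefix 'g'

Left-factoring is needed when two productions for the same non-terminal
share a common prefix on the right-hand side.

Productions for B:
  B → g num
  B → g
  B → b B

Found common prefix 'g' in productions for B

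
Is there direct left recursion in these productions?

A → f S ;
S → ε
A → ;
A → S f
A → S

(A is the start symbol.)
No direct left recursion

Direct left recursion occurs when N → N α for some non-terminal N (the right-hand side begins with the left-hand side itself).

A → f S ;: starts with f
S → ε: starts with ε
A → ;: starts with ';'
A → S f: starts with S
A → S: starts with S

No direct left recursion found.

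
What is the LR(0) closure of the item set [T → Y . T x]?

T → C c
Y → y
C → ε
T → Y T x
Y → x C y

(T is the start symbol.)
To compute CLOSURE, for each item [A → α.Bβ] where B is a non-terminal, add [B → .γ] for all productions B → γ; repeat for the newly added items until nothing changes.

Start with: [T → Y . T x]
  [T → Y . T x] has the dot before T: add [T → . C c], [T → . Y T x]
  [T → . C c] has the dot before C: add [C → .]
  [T → . Y T x] has the dot before Y: add [Y → . y], [Y → . x C y]
No further items can be added.

CLOSURE = { [C → .], [T → . C c], [T → . Y T x], [T → Y . T x], [Y → . x C y], [Y → . y] }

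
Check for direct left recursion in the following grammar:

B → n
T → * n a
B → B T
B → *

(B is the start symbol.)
B → n: starts with n
T → * n a: starts with '*'
B → B T: LEFT RECURSIVE (starts with B)
B → *: starts with '*'

The grammar has direct left recursion on: B.

Answer: Yes, B is left-recursive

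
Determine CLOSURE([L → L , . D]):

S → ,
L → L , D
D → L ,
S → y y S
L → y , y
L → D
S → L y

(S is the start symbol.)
{ [D → . L ,], [L → . D], [L → . L , D], [L → . y , y], [L → L , . D] }

To compute CLOSURE, for each item [A → α.Bβ] where B is a non-terminal, add [B → .γ] for all productions B → γ; repeat for the newly added items until nothing changes.

Start with: [L → L , . D]
  [L → L , . D] has the dot before D: add [D → . L ,]
  [D → . L ,] has the dot before L: add [L → . L , D], [L → . y , y], [L → . D]
No further items can be added.

CLOSURE = { [D → . L ,], [L → . D], [L → . L , D], [L → . y , y], [L → L , . D] }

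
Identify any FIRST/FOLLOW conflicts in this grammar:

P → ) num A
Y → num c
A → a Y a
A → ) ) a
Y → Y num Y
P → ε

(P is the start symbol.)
No FIRST/FOLLOW conflicts.

Nullable non-terminals: P.

P: nullable alternative(s) P → ε; FOLLOW(P) = { $ }
  P → ) num A: FIRST \ {ε} = { ')' } — disjoint from FOLLOW(P)
  P → ε: FIRST \ {ε} = { } — this is the only nullable alternative, skip

A, Y have no nullable alternative, so no FIRST/FOLLOW check is needed there.

No FIRST/FOLLOW conflicts found.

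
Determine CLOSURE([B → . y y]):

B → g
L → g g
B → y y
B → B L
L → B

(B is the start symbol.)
To compute CLOSURE, for each item [A → α.Bβ] where B is a non-terminal, add [B → .γ] for all productions B → γ; repeat for the newly added items until nothing changes.

Start with: [B → . y y]
The dot precedes the terminal y, so nothing is added.

CLOSURE = { [B → . y y] }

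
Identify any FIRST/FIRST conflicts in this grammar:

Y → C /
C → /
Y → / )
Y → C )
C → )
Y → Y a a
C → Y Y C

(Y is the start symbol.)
A FIRST/FIRST conflict occurs when two productions N → α and N → β for the same non-terminal have FIRST(α) ∩ FIRST(β) ≠ ∅ (with ε ∈ FIRST of a nullable right-hand side, so two nullable alternatives also conflict).

FIRST sets of the non-terminals at (or reachable through a nullable prefix from) the front of some alternative:
  FIRST(C) = { ')', '/' }
  FIRST(Y) = { ')', '/' }

Productions for Y:
  Y → C /: FIRST = { ')', '/' }
  Y → / ): FIRST = { '/' }
  Y → C ): FIRST = { ')', '/' }
  Y → Y a a: FIRST = { ')', '/' }
Productions for C:
  C → /: FIRST = { '/' }
  C → ): FIRST = { ')' }
  C → Y Y C: FIRST = { ')', '/' }

Conflict for Y: Y → C / and Y → / )
  Overlap: { '/' }
Conflict for Y: Y → C / and Y → C )
  Overlap: { ')', '/' }
Conflict for Y: Y → C / and Y → Y a a
  Overlap: { ')', '/' }
Conflict for Y: Y → / ) and Y → C )
  Overlap: { '/' }
Conflict for Y: Y → / ) and Y → Y a a
  Overlap: { '/' }
Conflict for Y: Y → C ) and Y → Y a a
  Overlap: { ')', '/' }
Conflict for C: C → / and C → Y Y C
  Overlap: { '/' }
Conflict for C: C → ) and C → Y Y C
  Overlap: { ')' }

Answer: Yes. Y → C '/' / Y → '/' ')' on { '/' }; Y → C '/' / Y → C ')' on { ')', '/' }; Y → C '/' / Y → Y a a on { ')', '/' }; Y → '/' ')' / Y → C ')' on { '/' }; Y → '/' ')' / Y → Y a a on { '/' }; Y → C ')' / Y → Y a a on { ')', '/' }; C → '/' / C → Y Y C on { '/' }; C → ')' / C → Y Y C on { ')' }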